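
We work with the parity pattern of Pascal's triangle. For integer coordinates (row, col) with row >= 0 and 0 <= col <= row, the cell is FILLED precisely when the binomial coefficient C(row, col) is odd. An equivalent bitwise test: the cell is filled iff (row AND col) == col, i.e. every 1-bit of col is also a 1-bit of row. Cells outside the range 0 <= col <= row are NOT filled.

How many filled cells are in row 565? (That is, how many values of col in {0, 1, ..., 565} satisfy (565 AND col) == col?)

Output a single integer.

565 in binary = 1000110101
popcount(565) = number of 1-bits in 1000110101 = 5
A col c satisfies (565 AND c) == c iff every set bit of c is also set in 565; each of the 5 set bits of 565 can independently be on or off in c.
count = 2^5 = 32

Answer: 32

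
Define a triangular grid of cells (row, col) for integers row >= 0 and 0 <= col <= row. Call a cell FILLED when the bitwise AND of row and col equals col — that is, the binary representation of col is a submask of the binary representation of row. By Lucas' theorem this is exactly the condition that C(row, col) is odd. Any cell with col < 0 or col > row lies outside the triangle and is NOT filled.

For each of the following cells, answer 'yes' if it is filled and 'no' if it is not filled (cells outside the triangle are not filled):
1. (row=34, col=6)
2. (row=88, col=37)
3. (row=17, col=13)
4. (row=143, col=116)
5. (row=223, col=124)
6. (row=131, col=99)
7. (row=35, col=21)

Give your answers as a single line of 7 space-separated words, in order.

(34,6): row=0b100010, col=0b110, row AND col = 0b10 = 2; 2 != 6 -> empty
(88,37): row=0b1011000, col=0b100101, row AND col = 0b0 = 0; 0 != 37 -> empty
(17,13): row=0b10001, col=0b1101, row AND col = 0b1 = 1; 1 != 13 -> empty
(143,116): row=0b10001111, col=0b1110100, row AND col = 0b100 = 4; 4 != 116 -> empty
(223,124): row=0b11011111, col=0b1111100, row AND col = 0b1011100 = 92; 92 != 124 -> empty
(131,99): row=0b10000011, col=0b1100011, row AND col = 0b11 = 3; 3 != 99 -> empty
(35,21): row=0b100011, col=0b10101, row AND col = 0b1 = 1; 1 != 21 -> empty

Answer: no no no no no no no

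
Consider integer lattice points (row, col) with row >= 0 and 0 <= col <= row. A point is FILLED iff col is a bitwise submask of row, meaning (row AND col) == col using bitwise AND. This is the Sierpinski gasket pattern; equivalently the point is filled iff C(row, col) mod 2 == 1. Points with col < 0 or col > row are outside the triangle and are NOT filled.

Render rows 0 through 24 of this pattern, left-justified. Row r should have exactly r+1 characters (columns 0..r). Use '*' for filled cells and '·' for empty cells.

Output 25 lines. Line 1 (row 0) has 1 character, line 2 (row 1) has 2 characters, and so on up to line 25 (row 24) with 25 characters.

r0=0: *
r1=1: **
r2=10: *·*
r3=11: ****
r4=100: *···*
r5=101: **··**
r6=110: *·*·*·*
r7=111: ********
r8=1000: *·······*
r9=1001: **······**
r10=1010: *·*·····*·*
r11=1011: ****····****
r12=1100: *···*···*···*
r13=1101: **··**··**··**
r14=1110: *·*·*·*·*·*·*·*
r15=1111: ****************
r16=10000: *···············*
r17=10001: **··············**
r18=10010: *·*·············*·*
r19=10011: ****············****
r20=10100: *···*···········*···*
r21=10101: **··**··········**··**
r22=10110: *·*·*·*·········*·*·*·*
r23=10111: ********········********
r24=11000: *·······*·······*·······*

Answer: *
**
*·*
****
*···*
**··**
*·*·*·*
********
*·······*
**······**
*·*·····*·*
****····****
*···*···*···*
**··**··**··**
*·*·*·*·*·*·*·*
****************
*···············*
**··············**
*·*·············*·*
****············****
*···*···········*···*
**··**··········**··**
*·*·*·*·········*·*·*·*
********········********
*·······*·······*·······*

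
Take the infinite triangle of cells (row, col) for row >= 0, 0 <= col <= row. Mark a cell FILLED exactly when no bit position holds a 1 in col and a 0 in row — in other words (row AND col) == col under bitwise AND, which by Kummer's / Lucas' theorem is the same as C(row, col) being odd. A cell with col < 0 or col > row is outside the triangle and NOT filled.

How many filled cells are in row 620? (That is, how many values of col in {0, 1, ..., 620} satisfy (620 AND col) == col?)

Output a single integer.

Answer: 32

Derivation:
620 in binary = 1001101100
popcount(620) = number of 1-bits in 1001101100 = 5
A col c satisfies (620 AND c) == c iff every set bit of c is also set in 620; each of the 5 set bits of 620 can independently be on or off in c.
count = 2^5 = 32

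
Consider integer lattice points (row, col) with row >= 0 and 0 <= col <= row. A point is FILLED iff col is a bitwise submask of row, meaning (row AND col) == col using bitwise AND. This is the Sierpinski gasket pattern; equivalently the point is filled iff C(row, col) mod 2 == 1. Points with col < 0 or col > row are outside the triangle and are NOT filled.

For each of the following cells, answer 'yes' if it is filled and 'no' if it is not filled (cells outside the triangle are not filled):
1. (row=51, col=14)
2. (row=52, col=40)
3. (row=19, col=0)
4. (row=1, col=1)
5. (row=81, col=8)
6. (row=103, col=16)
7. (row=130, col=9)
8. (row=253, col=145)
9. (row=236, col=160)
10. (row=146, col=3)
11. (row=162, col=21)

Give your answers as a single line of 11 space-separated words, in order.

Answer: no no yes yes no no no yes yes no no

Derivation:
(51,14): row=0b110011, col=0b1110, row AND col = 0b10 = 2; 2 != 14 -> empty
(52,40): row=0b110100, col=0b101000, row AND col = 0b100000 = 32; 32 != 40 -> empty
(19,0): row=0b10011, col=0b0, row AND col = 0b0 = 0; 0 == 0 -> filled
(1,1): row=0b1, col=0b1, row AND col = 0b1 = 1; 1 == 1 -> filled
(81,8): row=0b1010001, col=0b1000, row AND col = 0b0 = 0; 0 != 8 -> empty
(103,16): row=0b1100111, col=0b10000, row AND col = 0b0 = 0; 0 != 16 -> empty
(130,9): row=0b10000010, col=0b1001, row AND col = 0b0 = 0; 0 != 9 -> empty
(253,145): row=0b11111101, col=0b10010001, row AND col = 0b10010001 = 145; 145 == 145 -> filled
(236,160): row=0b11101100, col=0b10100000, row AND col = 0b10100000 = 160; 160 == 160 -> filled
(146,3): row=0b10010010, col=0b11, row AND col = 0b10 = 2; 2 != 3 -> empty
(162,21): row=0b10100010, col=0b10101, row AND col = 0b0 = 0; 0 != 21 -> empty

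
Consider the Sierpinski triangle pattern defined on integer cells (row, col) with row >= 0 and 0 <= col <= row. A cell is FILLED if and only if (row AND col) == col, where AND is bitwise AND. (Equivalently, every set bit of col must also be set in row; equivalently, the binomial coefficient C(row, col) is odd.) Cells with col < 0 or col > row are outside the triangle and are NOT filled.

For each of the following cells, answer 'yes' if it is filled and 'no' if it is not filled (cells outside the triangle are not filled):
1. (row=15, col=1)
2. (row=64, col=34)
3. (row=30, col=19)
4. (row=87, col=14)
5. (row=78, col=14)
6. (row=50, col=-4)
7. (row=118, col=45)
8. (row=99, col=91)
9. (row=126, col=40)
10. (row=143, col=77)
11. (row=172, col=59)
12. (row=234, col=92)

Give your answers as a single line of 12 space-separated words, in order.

(15,1): row=0b1111, col=0b1, row AND col = 0b1 = 1; 1 == 1 -> filled
(64,34): row=0b1000000, col=0b100010, row AND col = 0b0 = 0; 0 != 34 -> empty
(30,19): row=0b11110, col=0b10011, row AND col = 0b10010 = 18; 18 != 19 -> empty
(87,14): row=0b1010111, col=0b1110, row AND col = 0b110 = 6; 6 != 14 -> empty
(78,14): row=0b1001110, col=0b1110, row AND col = 0b1110 = 14; 14 == 14 -> filled
(50,-4): col outside [0, 50] -> not filled
(118,45): row=0b1110110, col=0b101101, row AND col = 0b100100 = 36; 36 != 45 -> empty
(99,91): row=0b1100011, col=0b1011011, row AND col = 0b1000011 = 67; 67 != 91 -> empty
(126,40): row=0b1111110, col=0b101000, row AND col = 0b101000 = 40; 40 == 40 -> filled
(143,77): row=0b10001111, col=0b1001101, row AND col = 0b1101 = 13; 13 != 77 -> empty
(172,59): row=0b10101100, col=0b111011, row AND col = 0b101000 = 40; 40 != 59 -> empty
(234,92): row=0b11101010, col=0b1011100, row AND col = 0b1001000 = 72; 72 != 92 -> empty

Answer: yes no no no yes no no no yes no no no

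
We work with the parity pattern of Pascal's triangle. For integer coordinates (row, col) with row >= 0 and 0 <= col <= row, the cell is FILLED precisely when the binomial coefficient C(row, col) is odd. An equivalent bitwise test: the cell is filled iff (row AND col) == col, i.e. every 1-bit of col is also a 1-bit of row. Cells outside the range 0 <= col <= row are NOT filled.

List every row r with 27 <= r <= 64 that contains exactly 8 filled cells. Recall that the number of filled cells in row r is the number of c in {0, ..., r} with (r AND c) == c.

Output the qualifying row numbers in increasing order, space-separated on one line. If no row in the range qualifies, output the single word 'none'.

Row r has 2^popcount(r) filled cells, so we need popcount(r) = log2(8) = 3.
Scan r = 27..64 and keep those with exactly 3 one-bits:
r=27=11011 popcount=4 -> skip
r=28=11100 popcount=3 -> KEEP
r=29=11101 popcount=4 -> skip
r=30=11110 popcount=4 -> skip
r=31=11111 popcount=5 -> skip
r=32=100000 popcount=1 -> skip
r=33=100001 popcount=2 -> skip
r=34=100010 popcount=2 -> skip
r=35=100011 popcount=3 -> KEEP
r=36=100100 popcount=2 -> skip
r=37=100101 popcount=3 -> KEEP
r=38=100110 popcount=3 -> KEEP
r=39=100111 popcount=4 -> skip
r=40=101000 popcount=2 -> skip
r=41=101001 popcount=3 -> KEEP
r=42=101010 popcount=3 -> KEEP
r=43=101011 popcount=4 -> skip
r=44=101100 popcount=3 -> KEEP
r=45=101101 popcount=4 -> skip
r=46=101110 popcount=4 -> skip
r=47=101111 popcount=5 -> skip
r=48=110000 popcount=2 -> skip
r=49=110001 popcount=3 -> KEEP
r=50=110010 popcount=3 -> KEEP
r=51=110011 popcount=4 -> skip
r=52=110100 popcount=3 -> KEEP
r=53=110101 popcount=4 -> skip
r=54=110110 popcount=4 -> skip
r=55=110111 popcount=5 -> skip
r=56=111000 popcount=3 -> KEEP
r=57=111001 popcount=4 -> skip
r=58=111010 popcount=4 -> skip
r=59=111011 popcount=5 -> skip
r=60=111100 popcount=4 -> skip
r=61=111101 popcount=5 -> skip
r=62=111110 popcount=5 -> skip
r=63=111111 popcount=6 -> skip
r=64=1000000 popcount=1 -> skip
Kept rows: 28 35 37 38 41 42 44 49 50 52 56

Answer: 28 35 37 38 41 42 44 49 50 52 56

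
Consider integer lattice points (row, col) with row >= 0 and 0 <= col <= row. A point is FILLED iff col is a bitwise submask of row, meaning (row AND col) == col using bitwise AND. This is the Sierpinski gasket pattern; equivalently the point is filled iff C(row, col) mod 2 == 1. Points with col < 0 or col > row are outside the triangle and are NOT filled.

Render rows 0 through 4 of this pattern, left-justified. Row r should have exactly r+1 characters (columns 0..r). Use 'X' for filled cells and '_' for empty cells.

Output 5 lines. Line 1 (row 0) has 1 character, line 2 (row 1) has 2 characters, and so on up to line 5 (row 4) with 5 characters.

r0=0: X
r1=1: XX
r2=10: X_X
r3=11: XXXX
r4=100: X___X

Answer: X
XX
X_X
XXXX
X___X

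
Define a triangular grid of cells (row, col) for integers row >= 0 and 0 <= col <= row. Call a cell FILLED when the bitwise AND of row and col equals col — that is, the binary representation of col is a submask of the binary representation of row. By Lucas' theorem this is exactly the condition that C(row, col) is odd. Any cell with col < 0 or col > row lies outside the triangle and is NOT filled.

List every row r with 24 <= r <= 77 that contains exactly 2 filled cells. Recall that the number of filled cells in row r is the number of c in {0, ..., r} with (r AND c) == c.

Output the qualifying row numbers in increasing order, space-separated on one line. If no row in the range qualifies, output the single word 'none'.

Answer: 32 64

Derivation:
Row r has 2^popcount(r) filled cells, so we need popcount(r) = log2(2) = 1.
Scan r = 24..77 and keep those with exactly 1 one-bits:
r=24=11000 popcount=2 -> skip
r=25=11001 popcount=3 -> skip
r=26=11010 popcount=3 -> skip
r=27=11011 popcount=4 -> skip
r=28=11100 popcount=3 -> skip
r=29=11101 popcount=4 -> skip
r=30=11110 popcount=4 -> skip
r=31=11111 popcount=5 -> skip
r=32=100000 popcount=1 -> KEEP
r=33=100001 popcount=2 -> skip
r=34=100010 popcount=2 -> skip
r=35=100011 popcount=3 -> skip
r=36=100100 popcount=2 -> skip
r=37=100101 popcount=3 -> skip
r=38=100110 popcount=3 -> skip
r=39=100111 popcount=4 -> skip
r=40=101000 popcount=2 -> skip
r=41=101001 popcount=3 -> skip
r=42=101010 popcount=3 -> skip
r=43=101011 popcount=4 -> skip
r=44=101100 popcount=3 -> skip
r=45=101101 popcount=4 -> skip
r=46=101110 popcount=4 -> skip
r=47=101111 popcount=5 -> skip
r=48=110000 popcount=2 -> skip
r=49=110001 popcount=3 -> skip
r=50=110010 popcount=3 -> skip
r=51=110011 popcount=4 -> skip
r=52=110100 popcount=3 -> skip
r=53=110101 popcount=4 -> skip
r=54=110110 popcount=4 -> skip
r=55=110111 popcount=5 -> skip
r=56=111000 popcount=3 -> skip
r=57=111001 popcount=4 -> skip
r=58=111010 popcount=4 -> skip
r=59=111011 popcount=5 -> skip
r=60=111100 popcount=4 -> skip
r=61=111101 popcount=5 -> skip
r=62=111110 popcount=5 -> skip
r=63=111111 popcount=6 -> skip
r=64=1000000 popcount=1 -> KEEP
r=65=1000001 popcount=2 -> skip
r=66=1000010 popcount=2 -> skip
r=67=1000011 popcount=3 -> skip
r=68=1000100 popcount=2 -> skip
r=69=1000101 popcount=3 -> skip
r=70=1000110 popcount=3 -> skip
r=71=1000111 popcount=4 -> skip
r=72=1001000 popcount=2 -> skip
r=73=1001001 popcount=3 -> skip
r=74=1001010 popcount=3 -> skip
r=75=1001011 popcount=4 -> skip
r=76=1001100 popcount=3 -> skip
r=77=1001101 popcount=4 -> skip
Kept rows: 32 64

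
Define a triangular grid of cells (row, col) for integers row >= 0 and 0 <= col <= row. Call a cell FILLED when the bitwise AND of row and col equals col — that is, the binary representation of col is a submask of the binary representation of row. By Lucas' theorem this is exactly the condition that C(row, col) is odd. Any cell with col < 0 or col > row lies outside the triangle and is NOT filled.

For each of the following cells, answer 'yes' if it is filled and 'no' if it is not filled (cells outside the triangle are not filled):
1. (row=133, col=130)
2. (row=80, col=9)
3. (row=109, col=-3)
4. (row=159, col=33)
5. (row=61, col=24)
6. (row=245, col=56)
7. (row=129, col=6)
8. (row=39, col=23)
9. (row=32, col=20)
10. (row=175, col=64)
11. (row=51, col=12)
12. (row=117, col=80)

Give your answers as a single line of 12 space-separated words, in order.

Answer: no no no no yes no no no no no no yes

Derivation:
(133,130): row=0b10000101, col=0b10000010, row AND col = 0b10000000 = 128; 128 != 130 -> empty
(80,9): row=0b1010000, col=0b1001, row AND col = 0b0 = 0; 0 != 9 -> empty
(109,-3): col outside [0, 109] -> not filled
(159,33): row=0b10011111, col=0b100001, row AND col = 0b1 = 1; 1 != 33 -> empty
(61,24): row=0b111101, col=0b11000, row AND col = 0b11000 = 24; 24 == 24 -> filled
(245,56): row=0b11110101, col=0b111000, row AND col = 0b110000 = 48; 48 != 56 -> empty
(129,6): row=0b10000001, col=0b110, row AND col = 0b0 = 0; 0 != 6 -> empty
(39,23): row=0b100111, col=0b10111, row AND col = 0b111 = 7; 7 != 23 -> empty
(32,20): row=0b100000, col=0b10100, row AND col = 0b0 = 0; 0 != 20 -> empty
(175,64): row=0b10101111, col=0b1000000, row AND col = 0b0 = 0; 0 != 64 -> empty
(51,12): row=0b110011, col=0b1100, row AND col = 0b0 = 0; 0 != 12 -> empty
(117,80): row=0b1110101, col=0b1010000, row AND col = 0b1010000 = 80; 80 == 80 -> filled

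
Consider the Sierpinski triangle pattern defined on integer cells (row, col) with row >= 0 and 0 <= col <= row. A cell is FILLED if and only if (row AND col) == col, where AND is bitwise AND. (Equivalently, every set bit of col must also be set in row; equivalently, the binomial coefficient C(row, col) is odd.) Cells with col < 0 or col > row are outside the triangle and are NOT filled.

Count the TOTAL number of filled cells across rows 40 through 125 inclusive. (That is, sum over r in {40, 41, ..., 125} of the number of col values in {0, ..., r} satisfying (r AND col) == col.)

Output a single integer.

Answer: 1698

Derivation:
r40=101000 pc2: +4 =4
r41=101001 pc3: +8 =12
r42=101010 pc3: +8 =20
r43=101011 pc4: +16 =36
r44=101100 pc3: +8 =44
r45=101101 pc4: +16 =60
r46=101110 pc4: +16 =76
r47=101111 pc5: +32 =108
r48=110000 pc2: +4 =112
r49=110001 pc3: +8 =120
r50=110010 pc3: +8 =128
r51=110011 pc4: +16 =144
r52=110100 pc3: +8 =152
r53=110101 pc4: +16 =168
r54=110110 pc4: +16 =184
r55=110111 pc5: +32 =216
r56=111000 pc3: +8 =224
r57=111001 pc4: +16 =240
r58=111010 pc4: +16 =256
r59=111011 pc5: +32 =288
r60=111100 pc4: +16 =304
r61=111101 pc5: +32 =336
r62=111110 pc5: +32 =368
r63=111111 pc6: +64 =432
r64=1000000 pc1: +2 =434
r65=1000001 pc2: +4 =438
r66=1000010 pc2: +4 =442
r67=1000011 pc3: +8 =450
r68=1000100 pc2: +4 =454
r69=1000101 pc3: +8 =462
r70=1000110 pc3: +8 =470
r71=1000111 pc4: +16 =486
r72=1001000 pc2: +4 =490
r73=1001001 pc3: +8 =498
r74=1001010 pc3: +8 =506
r75=1001011 pc4: +16 =522
r76=1001100 pc3: +8 =530
r77=1001101 pc4: +16 =546
r78=1001110 pc4: +16 =562
r79=1001111 pc5: +32 =594
r80=1010000 pc2: +4 =598
r81=1010001 pc3: +8 =606
r82=1010010 pc3: +8 =614
r83=1010011 pc4: +16 =630
r84=1010100 pc3: +8 =638
r85=1010101 pc4: +16 =654
r86=1010110 pc4: +16 =670
r87=1010111 pc5: +32 =702
r88=1011000 pc3: +8 =710
r89=1011001 pc4: +16 =726
r90=1011010 pc4: +16 =742
r91=1011011 pc5: +32 =774
r92=1011100 pc4: +16 =790
r93=1011101 pc5: +32 =822
r94=1011110 pc5: +32 =854
r95=1011111 pc6: +64 =918
r96=1100000 pc2: +4 =922
r97=1100001 pc3: +8 =930
r98=1100010 pc3: +8 =938
r99=1100011 pc4: +16 =954
r100=1100100 pc3: +8 =962
r101=1100101 pc4: +16 =978
r102=1100110 pc4: +16 =994
r103=1100111 pc5: +32 =1026
r104=1101000 pc3: +8 =1034
r105=1101001 pc4: +16 =1050
r106=1101010 pc4: +16 =1066
r107=1101011 pc5: +32 =1098
r108=1101100 pc4: +16 =1114
r109=1101101 pc5: +32 =1146
r110=1101110 pc5: +32 =1178
r111=1101111 pc6: +64 =1242
r112=1110000 pc3: +8 =1250
r113=1110001 pc4: +16 =1266
r114=1110010 pc4: +16 =1282
r115=1110011 pc5: +32 =1314
r116=1110100 pc4: +16 =1330
r117=1110101 pc5: +32 =1362
r118=1110110 pc5: +32 =1394
r119=1110111 pc6: +64 =1458
r120=1111000 pc4: +16 =1474
r121=1111001 pc5: +32 =1506
r122=1111010 pc5: +32 =1538
r123=1111011 pc6: +64 =1602
r124=1111100 pc5: +32 =1634
r125=1111101 pc6: +64 =1698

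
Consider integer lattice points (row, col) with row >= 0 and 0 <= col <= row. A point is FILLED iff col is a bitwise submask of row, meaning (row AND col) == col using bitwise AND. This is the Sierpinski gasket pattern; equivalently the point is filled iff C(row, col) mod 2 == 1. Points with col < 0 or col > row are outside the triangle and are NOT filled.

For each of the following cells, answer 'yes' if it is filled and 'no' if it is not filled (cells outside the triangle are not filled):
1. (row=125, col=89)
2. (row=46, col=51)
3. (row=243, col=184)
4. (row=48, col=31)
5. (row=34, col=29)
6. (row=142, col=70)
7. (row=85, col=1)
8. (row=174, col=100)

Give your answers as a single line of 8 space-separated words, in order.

Answer: yes no no no no no yes no

Derivation:
(125,89): row=0b1111101, col=0b1011001, row AND col = 0b1011001 = 89; 89 == 89 -> filled
(46,51): col outside [0, 46] -> not filled
(243,184): row=0b11110011, col=0b10111000, row AND col = 0b10110000 = 176; 176 != 184 -> empty
(48,31): row=0b110000, col=0b11111, row AND col = 0b10000 = 16; 16 != 31 -> empty
(34,29): row=0b100010, col=0b11101, row AND col = 0b0 = 0; 0 != 29 -> empty
(142,70): row=0b10001110, col=0b1000110, row AND col = 0b110 = 6; 6 != 70 -> empty
(85,1): row=0b1010101, col=0b1, row AND col = 0b1 = 1; 1 == 1 -> filled
(174,100): row=0b10101110, col=0b1100100, row AND col = 0b100100 = 36; 36 != 100 -> empty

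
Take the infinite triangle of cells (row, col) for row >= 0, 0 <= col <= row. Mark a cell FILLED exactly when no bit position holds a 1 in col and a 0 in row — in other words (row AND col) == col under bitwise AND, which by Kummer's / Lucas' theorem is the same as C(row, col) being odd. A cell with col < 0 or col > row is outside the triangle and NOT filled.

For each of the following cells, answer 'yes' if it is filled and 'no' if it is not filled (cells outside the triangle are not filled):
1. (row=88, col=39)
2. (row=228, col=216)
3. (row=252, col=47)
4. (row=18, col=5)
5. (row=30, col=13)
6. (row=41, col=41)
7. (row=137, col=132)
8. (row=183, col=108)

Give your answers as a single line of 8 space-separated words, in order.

Answer: no no no no no yes no no

Derivation:
(88,39): row=0b1011000, col=0b100111, row AND col = 0b0 = 0; 0 != 39 -> empty
(228,216): row=0b11100100, col=0b11011000, row AND col = 0b11000000 = 192; 192 != 216 -> empty
(252,47): row=0b11111100, col=0b101111, row AND col = 0b101100 = 44; 44 != 47 -> empty
(18,5): row=0b10010, col=0b101, row AND col = 0b0 = 0; 0 != 5 -> empty
(30,13): row=0b11110, col=0b1101, row AND col = 0b1100 = 12; 12 != 13 -> empty
(41,41): row=0b101001, col=0b101001, row AND col = 0b101001 = 41; 41 == 41 -> filled
(137,132): row=0b10001001, col=0b10000100, row AND col = 0b10000000 = 128; 128 != 132 -> empty
(183,108): row=0b10110111, col=0b1101100, row AND col = 0b100100 = 36; 36 != 108 -> empty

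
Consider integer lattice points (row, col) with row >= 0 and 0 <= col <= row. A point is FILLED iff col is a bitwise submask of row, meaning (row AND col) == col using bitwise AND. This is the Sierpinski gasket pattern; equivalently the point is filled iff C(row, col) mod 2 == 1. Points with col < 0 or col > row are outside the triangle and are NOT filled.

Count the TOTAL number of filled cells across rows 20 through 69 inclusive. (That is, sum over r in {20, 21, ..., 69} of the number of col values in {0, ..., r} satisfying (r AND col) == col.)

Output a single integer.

Answer: 660

Derivation:
r20=10100 pc2: +4 =4
r21=10101 pc3: +8 =12
r22=10110 pc3: +8 =20
r23=10111 pc4: +16 =36
r24=11000 pc2: +4 =40
r25=11001 pc3: +8 =48
r26=11010 pc3: +8 =56
r27=11011 pc4: +16 =72
r28=11100 pc3: +8 =80
r29=11101 pc4: +16 =96
r30=11110 pc4: +16 =112
r31=11111 pc5: +32 =144
r32=100000 pc1: +2 =146
r33=100001 pc2: +4 =150
r34=100010 pc2: +4 =154
r35=100011 pc3: +8 =162
r36=100100 pc2: +4 =166
r37=100101 pc3: +8 =174
r38=100110 pc3: +8 =182
r39=100111 pc4: +16 =198
r40=101000 pc2: +4 =202
r41=101001 pc3: +8 =210
r42=101010 pc3: +8 =218
r43=101011 pc4: +16 =234
r44=101100 pc3: +8 =242
r45=101101 pc4: +16 =258
r46=101110 pc4: +16 =274
r47=101111 pc5: +32 =306
r48=110000 pc2: +4 =310
r49=110001 pc3: +8 =318
r50=110010 pc3: +8 =326
r51=110011 pc4: +16 =342
r52=110100 pc3: +8 =350
r53=110101 pc4: +16 =366
r54=110110 pc4: +16 =382
r55=110111 pc5: +32 =414
r56=111000 pc3: +8 =422
r57=111001 pc4: +16 =438
r58=111010 pc4: +16 =454
r59=111011 pc5: +32 =486
r60=111100 pc4: +16 =502
r61=111101 pc5: +32 =534
r62=111110 pc5: +32 =566
r63=111111 pc6: +64 =630
r64=1000000 pc1: +2 =632
r65=1000001 pc2: +4 =636
r66=1000010 pc2: +4 =640
r67=1000011 pc3: +8 =648
r68=1000100 pc2: +4 =652
r69=1000101 pc3: +8 =660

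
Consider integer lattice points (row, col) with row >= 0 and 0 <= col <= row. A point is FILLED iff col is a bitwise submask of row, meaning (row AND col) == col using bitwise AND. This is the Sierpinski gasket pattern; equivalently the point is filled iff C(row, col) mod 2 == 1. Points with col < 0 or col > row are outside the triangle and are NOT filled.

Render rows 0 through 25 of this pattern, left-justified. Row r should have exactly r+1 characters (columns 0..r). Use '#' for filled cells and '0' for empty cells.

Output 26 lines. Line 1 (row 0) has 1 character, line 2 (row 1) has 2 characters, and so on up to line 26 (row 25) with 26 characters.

r0=0: #
r1=1: ##
r2=10: #0#
r3=11: ####
r4=100: #000#
r5=101: ##00##
r6=110: #0#0#0#
r7=111: ########
r8=1000: #0000000#
r9=1001: ##000000##
r10=1010: #0#00000#0#
r11=1011: ####0000####
r12=1100: #000#000#000#
r13=1101: ##00##00##00##
r14=1110: #0#0#0#0#0#0#0#
r15=1111: ################
r16=10000: #000000000000000#
r17=10001: ##00000000000000##
r18=10010: #0#0000000000000#0#
r19=10011: ####000000000000####
r20=10100: #000#00000000000#000#
r21=10101: ##00##0000000000##00##
r22=10110: #0#0#0#000000000#0#0#0#
r23=10111: ########00000000########
r24=11000: #0000000#0000000#0000000#
r25=11001: ##000000##000000##000000##

Answer: #
##
#0#
####
#000#
##00##
#0#0#0#
########
#0000000#
##000000##
#0#00000#0#
####0000####
#000#000#000#
##00##00##00##
#0#0#0#0#0#0#0#
################
#000000000000000#
##00000000000000##
#0#0000000000000#0#
####000000000000####
#000#00000000000#000#
##00##0000000000##00##
#0#0#0#000000000#0#0#0#
########00000000########
#0000000#0000000#0000000#
##000000##000000##000000##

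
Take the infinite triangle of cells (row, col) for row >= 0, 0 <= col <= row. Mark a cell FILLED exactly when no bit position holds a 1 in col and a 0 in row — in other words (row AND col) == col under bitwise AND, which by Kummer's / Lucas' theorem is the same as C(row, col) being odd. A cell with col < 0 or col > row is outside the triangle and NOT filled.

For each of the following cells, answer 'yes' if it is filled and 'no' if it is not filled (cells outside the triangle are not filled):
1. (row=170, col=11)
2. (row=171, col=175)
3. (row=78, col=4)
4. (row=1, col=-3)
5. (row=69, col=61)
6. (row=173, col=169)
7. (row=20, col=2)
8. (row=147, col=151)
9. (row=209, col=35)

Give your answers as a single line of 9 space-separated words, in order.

(170,11): row=0b10101010, col=0b1011, row AND col = 0b1010 = 10; 10 != 11 -> empty
(171,175): col outside [0, 171] -> not filled
(78,4): row=0b1001110, col=0b100, row AND col = 0b100 = 4; 4 == 4 -> filled
(1,-3): col outside [0, 1] -> not filled
(69,61): row=0b1000101, col=0b111101, row AND col = 0b101 = 5; 5 != 61 -> empty
(173,169): row=0b10101101, col=0b10101001, row AND col = 0b10101001 = 169; 169 == 169 -> filled
(20,2): row=0b10100, col=0b10, row AND col = 0b0 = 0; 0 != 2 -> empty
(147,151): col outside [0, 147] -> not filled
(209,35): row=0b11010001, col=0b100011, row AND col = 0b1 = 1; 1 != 35 -> empty

Answer: no no yes no no yes no no no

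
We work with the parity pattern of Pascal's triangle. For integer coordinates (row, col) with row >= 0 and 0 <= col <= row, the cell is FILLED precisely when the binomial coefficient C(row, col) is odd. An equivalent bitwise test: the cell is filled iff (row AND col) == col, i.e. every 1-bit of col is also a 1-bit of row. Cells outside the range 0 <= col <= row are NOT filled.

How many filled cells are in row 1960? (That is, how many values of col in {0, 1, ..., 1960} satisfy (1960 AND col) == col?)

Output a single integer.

Answer: 64

Derivation:
1960 in binary = 11110101000
popcount(1960) = number of 1-bits in 11110101000 = 6
A col c satisfies (1960 AND c) == c iff every set bit of c is also set in 1960; each of the 6 set bits of 1960 can independently be on or off in c.
count = 2^6 = 64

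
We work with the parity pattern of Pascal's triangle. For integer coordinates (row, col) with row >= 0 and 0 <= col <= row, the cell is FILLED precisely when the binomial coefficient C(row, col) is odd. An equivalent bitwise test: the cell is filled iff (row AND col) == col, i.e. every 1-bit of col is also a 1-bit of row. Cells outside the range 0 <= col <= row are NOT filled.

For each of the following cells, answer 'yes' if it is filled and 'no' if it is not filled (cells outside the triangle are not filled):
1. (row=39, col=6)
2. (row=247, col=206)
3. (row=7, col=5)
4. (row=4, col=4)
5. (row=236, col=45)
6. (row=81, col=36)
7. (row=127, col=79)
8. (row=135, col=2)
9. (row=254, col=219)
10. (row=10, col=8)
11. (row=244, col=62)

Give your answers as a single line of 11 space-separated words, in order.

Answer: yes no yes yes no no yes yes no yes no

Derivation:
(39,6): row=0b100111, col=0b110, row AND col = 0b110 = 6; 6 == 6 -> filled
(247,206): row=0b11110111, col=0b11001110, row AND col = 0b11000110 = 198; 198 != 206 -> empty
(7,5): row=0b111, col=0b101, row AND col = 0b101 = 5; 5 == 5 -> filled
(4,4): row=0b100, col=0b100, row AND col = 0b100 = 4; 4 == 4 -> filled
(236,45): row=0b11101100, col=0b101101, row AND col = 0b101100 = 44; 44 != 45 -> empty
(81,36): row=0b1010001, col=0b100100, row AND col = 0b0 = 0; 0 != 36 -> empty
(127,79): row=0b1111111, col=0b1001111, row AND col = 0b1001111 = 79; 79 == 79 -> filled
(135,2): row=0b10000111, col=0b10, row AND col = 0b10 = 2; 2 == 2 -> filled
(254,219): row=0b11111110, col=0b11011011, row AND col = 0b11011010 = 218; 218 != 219 -> empty
(10,8): row=0b1010, col=0b1000, row AND col = 0b1000 = 8; 8 == 8 -> filled
(244,62): row=0b11110100, col=0b111110, row AND col = 0b110100 = 52; 52 != 62 -> empty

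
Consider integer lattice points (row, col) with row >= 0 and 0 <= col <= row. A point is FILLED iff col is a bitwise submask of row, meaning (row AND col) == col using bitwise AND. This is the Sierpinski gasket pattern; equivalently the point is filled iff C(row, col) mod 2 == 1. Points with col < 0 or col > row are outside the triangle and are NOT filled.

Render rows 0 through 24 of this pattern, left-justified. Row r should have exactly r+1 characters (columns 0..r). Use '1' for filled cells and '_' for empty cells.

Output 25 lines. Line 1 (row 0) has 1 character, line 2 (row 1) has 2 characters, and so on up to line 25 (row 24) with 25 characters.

r0=0: 1
r1=1: 11
r2=10: 1_1
r3=11: 1111
r4=100: 1___1
r5=101: 11__11
r6=110: 1_1_1_1
r7=111: 11111111
r8=1000: 1_______1
r9=1001: 11______11
r10=1010: 1_1_____1_1
r11=1011: 1111____1111
r12=1100: 1___1___1___1
r13=1101: 11__11__11__11
r14=1110: 1_1_1_1_1_1_1_1
r15=1111: 1111111111111111
r16=10000: 1_______________1
r17=10001: 11______________11
r18=10010: 1_1_____________1_1
r19=10011: 1111____________1111
r20=10100: 1___1___________1___1
r21=10101: 11__11__________11__11
r22=10110: 1_1_1_1_________1_1_1_1
r23=10111: 11111111________11111111
r24=11000: 1_______1_______1_______1

Answer: 1
11
1_1
1111
1___1
11__11
1_1_1_1
11111111
1_______1
11______11
1_1_____1_1
1111____1111
1___1___1___1
11__11__11__11
1_1_1_1_1_1_1_1
1111111111111111
1_______________1
11______________11
1_1_____________1_1
1111____________1111
1___1___________1___1
11__11__________11__11
1_1_1_1_________1_1_1_1
11111111________11111111
1_______1_______1_______1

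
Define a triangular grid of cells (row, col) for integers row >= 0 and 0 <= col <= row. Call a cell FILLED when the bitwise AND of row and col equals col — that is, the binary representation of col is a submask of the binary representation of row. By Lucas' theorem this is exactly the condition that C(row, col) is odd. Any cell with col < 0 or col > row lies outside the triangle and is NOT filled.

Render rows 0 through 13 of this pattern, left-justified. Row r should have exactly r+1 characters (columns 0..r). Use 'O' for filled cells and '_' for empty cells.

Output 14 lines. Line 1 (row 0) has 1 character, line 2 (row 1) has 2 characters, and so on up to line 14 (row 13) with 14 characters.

Answer: O
OO
O_O
OOOO
O___O
OO__OO
O_O_O_O
OOOOOOOO
O_______O
OO______OO
O_O_____O_O
OOOO____OOOO
O___O___O___O
OO__OO__OO__OO

Derivation:
r0=0: O
r1=1: OO
r2=10: O_O
r3=11: OOOO
r4=100: O___O
r5=101: OO__OO
r6=110: O_O_O_O
r7=111: OOOOOOOO
r8=1000: O_______O
r9=1001: OO______OO
r10=1010: O_O_____O_O
r11=1011: OOOO____OOOO
r12=1100: O___O___O___O
r13=1101: OO__OO__OO__OO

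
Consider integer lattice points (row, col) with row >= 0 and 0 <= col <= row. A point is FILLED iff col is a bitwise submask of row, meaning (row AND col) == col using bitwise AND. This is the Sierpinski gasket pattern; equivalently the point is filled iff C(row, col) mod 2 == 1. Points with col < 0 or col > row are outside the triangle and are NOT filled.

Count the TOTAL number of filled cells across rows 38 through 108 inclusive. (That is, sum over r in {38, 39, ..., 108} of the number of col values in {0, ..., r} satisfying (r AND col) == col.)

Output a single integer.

Answer: 1138

Derivation:
r38=100110 pc3: +8 =8
r39=100111 pc4: +16 =24
r40=101000 pc2: +4 =28
r41=101001 pc3: +8 =36
r42=101010 pc3: +8 =44
r43=101011 pc4: +16 =60
r44=101100 pc3: +8 =68
r45=101101 pc4: +16 =84
r46=101110 pc4: +16 =100
r47=101111 pc5: +32 =132
r48=110000 pc2: +4 =136
r49=110001 pc3: +8 =144
r50=110010 pc3: +8 =152
r51=110011 pc4: +16 =168
r52=110100 pc3: +8 =176
r53=110101 pc4: +16 =192
r54=110110 pc4: +16 =208
r55=110111 pc5: +32 =240
r56=111000 pc3: +8 =248
r57=111001 pc4: +16 =264
r58=111010 pc4: +16 =280
r59=111011 pc5: +32 =312
r60=111100 pc4: +16 =328
r61=111101 pc5: +32 =360
r62=111110 pc5: +32 =392
r63=111111 pc6: +64 =456
r64=1000000 pc1: +2 =458
r65=1000001 pc2: +4 =462
r66=1000010 pc2: +4 =466
r67=1000011 pc3: +8 =474
r68=1000100 pc2: +4 =478
r69=1000101 pc3: +8 =486
r70=1000110 pc3: +8 =494
r71=1000111 pc4: +16 =510
r72=1001000 pc2: +4 =514
r73=1001001 pc3: +8 =522
r74=1001010 pc3: +8 =530
r75=1001011 pc4: +16 =546
r76=1001100 pc3: +8 =554
r77=1001101 pc4: +16 =570
r78=1001110 pc4: +16 =586
r79=1001111 pc5: +32 =618
r80=1010000 pc2: +4 =622
r81=1010001 pc3: +8 =630
r82=1010010 pc3: +8 =638
r83=1010011 pc4: +16 =654
r84=1010100 pc3: +8 =662
r85=1010101 pc4: +16 =678
r86=1010110 pc4: +16 =694
r87=1010111 pc5: +32 =726
r88=1011000 pc3: +8 =734
r89=1011001 pc4: +16 =750
r90=1011010 pc4: +16 =766
r91=1011011 pc5: +32 =798
r92=1011100 pc4: +16 =814
r93=1011101 pc5: +32 =846
r94=1011110 pc5: +32 =878
r95=1011111 pc6: +64 =942
r96=1100000 pc2: +4 =946
r97=1100001 pc3: +8 =954
r98=1100010 pc3: +8 =962
r99=1100011 pc4: +16 =978
r100=1100100 pc3: +8 =986
r101=1100101 pc4: +16 =1002
r102=1100110 pc4: +16 =1018
r103=1100111 pc5: +32 =1050
r104=1101000 pc3: +8 =1058
r105=1101001 pc4: +16 =1074
r106=1101010 pc4: +16 =1090
r107=1101011 pc5: +32 =1122
r108=1101100 pc4: +16 =1138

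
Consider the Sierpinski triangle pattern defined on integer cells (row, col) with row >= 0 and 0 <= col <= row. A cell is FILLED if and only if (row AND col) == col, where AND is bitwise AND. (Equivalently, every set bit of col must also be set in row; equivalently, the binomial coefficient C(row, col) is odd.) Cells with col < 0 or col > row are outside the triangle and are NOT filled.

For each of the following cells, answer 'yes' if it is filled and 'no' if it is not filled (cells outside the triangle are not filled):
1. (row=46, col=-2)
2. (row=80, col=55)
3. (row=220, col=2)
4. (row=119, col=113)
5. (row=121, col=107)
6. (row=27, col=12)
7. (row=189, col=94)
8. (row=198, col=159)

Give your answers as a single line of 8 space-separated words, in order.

(46,-2): col outside [0, 46] -> not filled
(80,55): row=0b1010000, col=0b110111, row AND col = 0b10000 = 16; 16 != 55 -> empty
(220,2): row=0b11011100, col=0b10, row AND col = 0b0 = 0; 0 != 2 -> empty
(119,113): row=0b1110111, col=0b1110001, row AND col = 0b1110001 = 113; 113 == 113 -> filled
(121,107): row=0b1111001, col=0b1101011, row AND col = 0b1101001 = 105; 105 != 107 -> empty
(27,12): row=0b11011, col=0b1100, row AND col = 0b1000 = 8; 8 != 12 -> empty
(189,94): row=0b10111101, col=0b1011110, row AND col = 0b11100 = 28; 28 != 94 -> empty
(198,159): row=0b11000110, col=0b10011111, row AND col = 0b10000110 = 134; 134 != 159 -> empty

Answer: no no no yes no no no no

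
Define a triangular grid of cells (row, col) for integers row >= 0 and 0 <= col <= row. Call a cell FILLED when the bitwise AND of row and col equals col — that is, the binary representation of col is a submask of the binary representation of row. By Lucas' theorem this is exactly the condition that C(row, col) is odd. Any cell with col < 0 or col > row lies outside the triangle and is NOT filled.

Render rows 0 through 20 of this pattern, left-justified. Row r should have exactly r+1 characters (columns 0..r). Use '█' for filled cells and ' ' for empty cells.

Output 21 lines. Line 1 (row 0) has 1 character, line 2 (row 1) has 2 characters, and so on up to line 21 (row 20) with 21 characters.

r0=0: █
r1=1: ██
r2=10: █ █
r3=11: ████
r4=100: █   █
r5=101: ██  ██
r6=110: █ █ █ █
r7=111: ████████
r8=1000: █       █
r9=1001: ██      ██
r10=1010: █ █     █ █
r11=1011: ████    ████
r12=1100: █   █   █   █
r13=1101: ██  ██  ██  ██
r14=1110: █ █ █ █ █ █ █ █
r15=1111: ████████████████
r16=10000: █               █
r17=10001: ██              ██
r18=10010: █ █             █ █
r19=10011: ████            ████
r20=10100: █   █           █   █

Answer: █
██
█ █
████
█   █
██  ██
█ █ █ █
████████
█       █
██      ██
█ █     █ █
████    ████
█   █   █   █
██  ██  ██  ██
█ █ █ █ █ █ █ █
████████████████
█               █
██              ██
█ █             █ █
████            ████
█   █           █   █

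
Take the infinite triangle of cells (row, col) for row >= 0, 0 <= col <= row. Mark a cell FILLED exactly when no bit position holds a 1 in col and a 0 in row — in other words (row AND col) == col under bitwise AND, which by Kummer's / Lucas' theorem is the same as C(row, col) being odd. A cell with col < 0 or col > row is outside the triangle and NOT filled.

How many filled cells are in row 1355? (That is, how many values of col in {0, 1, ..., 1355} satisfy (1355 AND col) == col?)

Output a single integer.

1355 in binary = 10101001011
popcount(1355) = number of 1-bits in 10101001011 = 6
A col c satisfies (1355 AND c) == c iff every set bit of c is also set in 1355; each of the 6 set bits of 1355 can independently be on or off in c.
count = 2^6 = 64

Answer: 64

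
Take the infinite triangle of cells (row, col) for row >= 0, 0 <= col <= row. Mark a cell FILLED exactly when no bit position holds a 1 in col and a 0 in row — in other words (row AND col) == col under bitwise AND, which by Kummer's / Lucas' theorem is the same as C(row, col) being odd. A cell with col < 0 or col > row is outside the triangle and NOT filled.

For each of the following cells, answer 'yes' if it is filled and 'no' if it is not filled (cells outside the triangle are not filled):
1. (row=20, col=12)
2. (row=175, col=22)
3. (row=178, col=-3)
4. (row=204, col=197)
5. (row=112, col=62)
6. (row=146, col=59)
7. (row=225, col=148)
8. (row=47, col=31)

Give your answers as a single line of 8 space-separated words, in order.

(20,12): row=0b10100, col=0b1100, row AND col = 0b100 = 4; 4 != 12 -> empty
(175,22): row=0b10101111, col=0b10110, row AND col = 0b110 = 6; 6 != 22 -> empty
(178,-3): col outside [0, 178] -> not filled
(204,197): row=0b11001100, col=0b11000101, row AND col = 0b11000100 = 196; 196 != 197 -> empty
(112,62): row=0b1110000, col=0b111110, row AND col = 0b110000 = 48; 48 != 62 -> empty
(146,59): row=0b10010010, col=0b111011, row AND col = 0b10010 = 18; 18 != 59 -> empty
(225,148): row=0b11100001, col=0b10010100, row AND col = 0b10000000 = 128; 128 != 148 -> empty
(47,31): row=0b101111, col=0b11111, row AND col = 0b1111 = 15; 15 != 31 -> empty

Answer: no no no no no no no no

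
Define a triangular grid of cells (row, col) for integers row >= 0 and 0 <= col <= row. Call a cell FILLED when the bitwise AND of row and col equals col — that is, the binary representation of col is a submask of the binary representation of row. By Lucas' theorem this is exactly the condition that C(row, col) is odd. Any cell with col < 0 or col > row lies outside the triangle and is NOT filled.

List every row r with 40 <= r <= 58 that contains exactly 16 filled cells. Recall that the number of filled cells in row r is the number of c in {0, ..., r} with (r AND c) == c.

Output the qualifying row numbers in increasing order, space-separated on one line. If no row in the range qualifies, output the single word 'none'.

Row r has 2^popcount(r) filled cells, so we need popcount(r) = log2(16) = 4.
Scan r = 40..58 and keep those with exactly 4 one-bits:
r=40=101000 popcount=2 -> skip
r=41=101001 popcount=3 -> skip
r=42=101010 popcount=3 -> skip
r=43=101011 popcount=4 -> KEEP
r=44=101100 popcount=3 -> skip
r=45=101101 popcount=4 -> KEEP
r=46=101110 popcount=4 -> KEEP
r=47=101111 popcount=5 -> skip
r=48=110000 popcount=2 -> skip
r=49=110001 popcount=3 -> skip
r=50=110010 popcount=3 -> skip
r=51=110011 popcount=4 -> KEEP
r=52=110100 popcount=3 -> skip
r=53=110101 popcount=4 -> KEEP
r=54=110110 popcount=4 -> KEEP
r=55=110111 popcount=5 -> skip
r=56=111000 popcount=3 -> skip
r=57=111001 popcount=4 -> KEEP
r=58=111010 popcount=4 -> KEEP
Kept rows: 43 45 46 51 53 54 57 58

Answer: 43 45 46 51 53 54 57 58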